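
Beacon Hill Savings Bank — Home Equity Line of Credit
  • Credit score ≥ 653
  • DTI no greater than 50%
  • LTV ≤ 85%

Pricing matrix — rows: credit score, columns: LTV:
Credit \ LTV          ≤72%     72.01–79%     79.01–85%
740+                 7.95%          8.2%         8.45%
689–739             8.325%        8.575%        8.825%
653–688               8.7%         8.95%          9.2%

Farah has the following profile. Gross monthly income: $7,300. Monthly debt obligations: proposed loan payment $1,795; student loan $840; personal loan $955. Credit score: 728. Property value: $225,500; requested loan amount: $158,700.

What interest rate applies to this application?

Credit score 728 ≥ 653; Total monthly debts = (1,795 + 840 + 955) = 3,590. DTI = 3,590/7,300 = 49.2% ≤ 50%
Loan-to-value = 158,700/225,500 = 70.4% — pass (85% max)
Score 728 is in the 689–739 band; LTV 70.4% is in the ≤72% band → 8.325%.

8.325%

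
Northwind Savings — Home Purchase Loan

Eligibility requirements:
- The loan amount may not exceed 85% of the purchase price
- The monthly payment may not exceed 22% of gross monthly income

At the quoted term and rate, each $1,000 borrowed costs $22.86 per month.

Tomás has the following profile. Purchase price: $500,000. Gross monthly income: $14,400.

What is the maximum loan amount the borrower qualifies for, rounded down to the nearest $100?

Payment cap: 22% × $14,400 = $3,168/month.
At $22.86 per $1,000, that supports 3,168/22.86 × 1,000 ≈ $138,582 → $138,500.
LTV cap: 85% × $500,000 = $425,000 → $425,000.
Binding constraint: payment-to-income.

$138,500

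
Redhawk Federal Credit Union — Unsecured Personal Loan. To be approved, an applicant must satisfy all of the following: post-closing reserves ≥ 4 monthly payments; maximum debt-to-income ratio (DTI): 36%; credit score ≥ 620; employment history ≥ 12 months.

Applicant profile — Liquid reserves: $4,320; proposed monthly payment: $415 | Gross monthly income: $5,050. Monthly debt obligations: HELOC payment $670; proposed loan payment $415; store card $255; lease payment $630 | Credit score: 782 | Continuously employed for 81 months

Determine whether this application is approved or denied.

Reserves: 4,320 ÷ 415 = 10.4 months (meets 4-month minimum)
Total monthly debts = (670 + 415 + 255 + 630) = 1,970. Debt-to-income = 1,970/5,050 = 39% — over 36% limit
Credit score 782 ≥ 620 (meets)
Employment 81 ≥ 12 months
Fails on DTI.

Denied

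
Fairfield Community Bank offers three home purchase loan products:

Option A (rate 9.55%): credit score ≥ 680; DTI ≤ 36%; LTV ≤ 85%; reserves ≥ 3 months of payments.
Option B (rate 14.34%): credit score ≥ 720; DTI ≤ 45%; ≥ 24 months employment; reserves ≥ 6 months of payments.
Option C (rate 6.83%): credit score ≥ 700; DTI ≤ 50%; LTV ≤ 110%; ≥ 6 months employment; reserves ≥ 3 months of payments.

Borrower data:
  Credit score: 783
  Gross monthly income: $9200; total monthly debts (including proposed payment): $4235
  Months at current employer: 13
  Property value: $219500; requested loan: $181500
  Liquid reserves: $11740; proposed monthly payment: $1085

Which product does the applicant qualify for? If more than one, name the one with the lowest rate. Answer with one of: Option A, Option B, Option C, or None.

DTI = 4,235/9,200 = 46%.
LTV = 181,500/219,500 = 82.7%.
Reserves = 11,740/1,085 = 10.8 months.
Option A: score 783 ≥ 680; DTI 46% > 36%; LTV 82.7% ≤ 85%; reserves 10.8 ≥ 3 mo → does not qualify.
Option B: score 783 ≥ 720; DTI 46% > 45%; employment 13 < 24 mo; reserves 10.8 ≥ 6 mo → does not qualify.
Option C: score 783 ≥ 700; DTI 46% ≤ 50%; LTV 82.7% ≤ 110%; employment 13 ≥ 6 mo; reserves 10.8 ≥ 3 mo → qualifies.

Option C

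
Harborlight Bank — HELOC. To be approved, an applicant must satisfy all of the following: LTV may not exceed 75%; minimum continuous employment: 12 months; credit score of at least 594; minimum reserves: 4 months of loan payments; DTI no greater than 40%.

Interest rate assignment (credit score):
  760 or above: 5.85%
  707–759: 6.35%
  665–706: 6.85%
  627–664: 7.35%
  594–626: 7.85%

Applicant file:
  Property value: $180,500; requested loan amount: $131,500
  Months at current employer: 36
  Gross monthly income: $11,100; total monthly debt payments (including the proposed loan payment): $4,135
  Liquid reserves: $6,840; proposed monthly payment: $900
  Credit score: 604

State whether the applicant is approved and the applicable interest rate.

Approved at 7.85%

Credit score 604 ≥ 594 (meets minimum)
LTV = 131,500/180,500 = 72.9% ≤ 75%
Reserves: 6,840 ÷ 900 = 7.6 months (meets 4-month minimum)
Debt-to-income = 4,135/11,100 = 37.3% — meets 40% limit
Employment 36 ≥ 12 months
All requirements met. Score 604 falls in the 594–626 tier → 7.85%.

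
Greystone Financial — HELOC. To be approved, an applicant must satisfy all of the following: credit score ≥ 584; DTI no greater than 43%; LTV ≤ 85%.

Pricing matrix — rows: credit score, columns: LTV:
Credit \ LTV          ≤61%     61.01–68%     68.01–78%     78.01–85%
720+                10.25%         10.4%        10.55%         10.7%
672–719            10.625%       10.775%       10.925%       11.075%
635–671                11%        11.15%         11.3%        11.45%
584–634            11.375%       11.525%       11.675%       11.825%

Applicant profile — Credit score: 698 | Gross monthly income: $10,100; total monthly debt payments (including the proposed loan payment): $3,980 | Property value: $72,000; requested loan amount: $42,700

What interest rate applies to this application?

Credit score 698 ≥ 584; DTI = 3,980/10,100 = 39.4% ≤ 43%
Loan-to-value = 42,700/72,000 = 59.3% — pass (85% max)
Credit 698 → row 672–719; LTV 59.3% → column ≤61%. Grid cell → 10.625%.

10.625%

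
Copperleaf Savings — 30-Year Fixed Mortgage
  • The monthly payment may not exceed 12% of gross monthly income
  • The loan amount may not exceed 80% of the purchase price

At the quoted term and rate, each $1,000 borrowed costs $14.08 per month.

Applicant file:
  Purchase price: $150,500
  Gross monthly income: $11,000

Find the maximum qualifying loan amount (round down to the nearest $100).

Payment cap: 12% × $11,000 = $1,320/month.
At $14.08 per $1,000, that supports 1,320/14.08 × 1,000 ≈ $93,750 → $93,700.
LTV cap: 80% × $150,500 = $120,400 → $120,400.
Binding constraint: payment-to-income.

$93,700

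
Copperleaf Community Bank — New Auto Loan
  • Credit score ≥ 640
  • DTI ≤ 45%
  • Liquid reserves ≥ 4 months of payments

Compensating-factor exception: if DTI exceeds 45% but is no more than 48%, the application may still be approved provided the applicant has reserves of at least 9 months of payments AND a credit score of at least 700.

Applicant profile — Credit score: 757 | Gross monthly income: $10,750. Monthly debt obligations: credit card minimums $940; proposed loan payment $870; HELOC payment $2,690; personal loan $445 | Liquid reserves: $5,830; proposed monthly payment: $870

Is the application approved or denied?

Denied

Credit score 757 ≥ 640 (meets base)
Total debts = (940 + 870 + 2,690 + 445) = 4,945. DTI = 4,945/10,750 = 46% > 45% — standard DTI limit exceeded.
Reserves = 5,830/870 = 6.7 months ≥ 4
46% falls in the override range (45%–48%), so the compensating-factor test applies.
Override check — reserves: 6.7 mo (short of 9); score: 757 (ok).
Override conditions not both satisfied; exception does not apply.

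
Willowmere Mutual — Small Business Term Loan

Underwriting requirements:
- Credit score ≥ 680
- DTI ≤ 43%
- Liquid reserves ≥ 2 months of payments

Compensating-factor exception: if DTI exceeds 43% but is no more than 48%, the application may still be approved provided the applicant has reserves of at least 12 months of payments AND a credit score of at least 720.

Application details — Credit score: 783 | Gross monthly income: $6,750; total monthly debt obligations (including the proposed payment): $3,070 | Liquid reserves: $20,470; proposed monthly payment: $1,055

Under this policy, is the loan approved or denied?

Credit score 783 ≥ 680 (meets base)
DTI = 3,070/6,750 = 45.5% > 43% — standard DTI limit exceeded.
Reserves: 20,470 ÷ 1,055 = 19.4 months (meets 2-month minimum)
DTI 45.5% is within the 43%–48% exception band; checking compensating factors.
Override check — reserves: 19.4 mo (ok); score: 783 (ok).
Both override conditions satisfied; DTI exception granted.

Approved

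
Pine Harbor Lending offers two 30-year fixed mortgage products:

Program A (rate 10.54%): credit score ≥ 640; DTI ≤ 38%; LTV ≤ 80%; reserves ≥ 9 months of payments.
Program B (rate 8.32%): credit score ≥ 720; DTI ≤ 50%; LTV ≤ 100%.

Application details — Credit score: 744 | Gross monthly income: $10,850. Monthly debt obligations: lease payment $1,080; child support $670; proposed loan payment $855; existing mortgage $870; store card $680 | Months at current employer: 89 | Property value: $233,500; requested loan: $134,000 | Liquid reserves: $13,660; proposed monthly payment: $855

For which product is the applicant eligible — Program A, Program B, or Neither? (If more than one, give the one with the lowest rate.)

Program B

Total debts = (1,080 + 670 + 855 + 870 + 680) = 4,155; DTI = 4,155/10,850 = 38.3%.
LTV = 134,000/233,500 = 57.4%.
Reserves = 13,660/855 = 16.0 months.
Program A: score 744 ≥ 640; DTI 38.3% > 38%; LTV 57.4% ≤ 80%; reserves 16.0 ≥ 9 mo → does not qualify.
Program B: score 744 ≥ 720; DTI 38.3% ≤ 50%; LTV 57.4% ≤ 100% → qualifies.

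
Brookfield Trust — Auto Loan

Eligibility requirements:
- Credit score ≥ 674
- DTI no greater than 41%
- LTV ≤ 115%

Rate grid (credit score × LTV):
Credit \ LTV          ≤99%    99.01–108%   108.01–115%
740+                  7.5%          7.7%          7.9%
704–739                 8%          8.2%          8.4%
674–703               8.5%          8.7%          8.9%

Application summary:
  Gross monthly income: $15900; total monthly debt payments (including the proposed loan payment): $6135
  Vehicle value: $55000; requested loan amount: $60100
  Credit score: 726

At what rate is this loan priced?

Credit score 726 ≥ 674; DTI: 6,135 ÷ 15,900 = 38.6%, within the 41% cap
Loan-to-value = 60,100/55,000 = 109.3% — pass (115% max)
Row: 726 falls in 704–739. Column: 109.3% falls in 108.01–115%. Rate = 8.4%.

8.4%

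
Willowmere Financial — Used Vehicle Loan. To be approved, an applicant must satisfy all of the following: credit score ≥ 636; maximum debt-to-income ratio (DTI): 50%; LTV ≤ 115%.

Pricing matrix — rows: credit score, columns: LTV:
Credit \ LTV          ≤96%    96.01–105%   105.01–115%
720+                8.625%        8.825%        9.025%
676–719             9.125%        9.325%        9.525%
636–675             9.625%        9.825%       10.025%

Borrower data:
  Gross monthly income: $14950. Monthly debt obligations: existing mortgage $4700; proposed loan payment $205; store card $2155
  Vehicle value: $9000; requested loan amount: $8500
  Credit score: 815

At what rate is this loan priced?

Credit score 815 ≥ 636; Total monthly debts = (4,700 + 205 + 2,155) = 7,060. DTI: 7,060 ÷ 14,950 = 47.2%, within the 50% cap
LTV = 8,500/9,000 = 94.4% ≤ 115%
Row: 815 falls in 720+. Column: 94.4% falls in ≤96%. Rate = 8.625%.

8.625%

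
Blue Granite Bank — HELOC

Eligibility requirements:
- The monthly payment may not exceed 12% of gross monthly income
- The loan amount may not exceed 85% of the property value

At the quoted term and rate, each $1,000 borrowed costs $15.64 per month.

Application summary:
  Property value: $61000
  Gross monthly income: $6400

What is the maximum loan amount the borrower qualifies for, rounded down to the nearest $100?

Payment cap: 12% × $6,400 = $768/month.
At $15.64 per $1,000, that supports 768/15.64 × 1,000 ≈ $49,104 → $49,100.
LTV cap: 85% × $61,000 = $51,850 → $51,800.
Binding constraint: payment-to-income.

$49,100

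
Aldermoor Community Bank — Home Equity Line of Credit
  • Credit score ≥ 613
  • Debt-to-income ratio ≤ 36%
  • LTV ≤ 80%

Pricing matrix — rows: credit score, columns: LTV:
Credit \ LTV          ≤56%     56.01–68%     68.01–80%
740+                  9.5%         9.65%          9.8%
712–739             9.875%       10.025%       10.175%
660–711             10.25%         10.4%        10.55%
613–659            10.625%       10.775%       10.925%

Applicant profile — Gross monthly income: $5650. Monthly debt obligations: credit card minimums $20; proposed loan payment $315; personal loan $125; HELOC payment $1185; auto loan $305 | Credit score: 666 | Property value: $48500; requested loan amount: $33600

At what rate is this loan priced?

Credit score 666 ≥ 613; Total monthly debts = (20 + 315 + 125 + 1,185 + 305) = 1,950. DTI: 1,950 ÷ 5,650 = 34.5%, within the 36% cap
Loan-to-value = 33,600/48,500 = 69.3% — pass (80% max)
Credit 666 → row 660–711; LTV 69.3% → column 68.01–80%. Grid cell → 10.55%.

10.55%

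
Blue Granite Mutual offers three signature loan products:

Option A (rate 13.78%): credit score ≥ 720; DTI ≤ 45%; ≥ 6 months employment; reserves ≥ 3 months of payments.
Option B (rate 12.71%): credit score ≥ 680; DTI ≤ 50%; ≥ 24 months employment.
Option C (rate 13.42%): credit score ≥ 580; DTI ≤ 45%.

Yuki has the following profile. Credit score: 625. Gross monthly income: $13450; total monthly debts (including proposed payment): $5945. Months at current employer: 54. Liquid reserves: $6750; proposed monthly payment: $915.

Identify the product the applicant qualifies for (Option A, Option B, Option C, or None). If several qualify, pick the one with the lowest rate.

Option C

DTI = 5,945/13,450 = 44.2%.
Reserves = 6,750/915 = 7.4 months.
Option A: score 625 < 720; DTI 44.2% ≤ 45%; employment 54 ≥ 6 mo; reserves 7.4 ≥ 3 mo → does not qualify.
Option B: score 625 < 680; DTI 44.2% ≤ 50%; employment 54 ≥ 24 mo → does not qualify.
Option C: score 625 ≥ 580; DTI 44.2% ≤ 45% → qualifies.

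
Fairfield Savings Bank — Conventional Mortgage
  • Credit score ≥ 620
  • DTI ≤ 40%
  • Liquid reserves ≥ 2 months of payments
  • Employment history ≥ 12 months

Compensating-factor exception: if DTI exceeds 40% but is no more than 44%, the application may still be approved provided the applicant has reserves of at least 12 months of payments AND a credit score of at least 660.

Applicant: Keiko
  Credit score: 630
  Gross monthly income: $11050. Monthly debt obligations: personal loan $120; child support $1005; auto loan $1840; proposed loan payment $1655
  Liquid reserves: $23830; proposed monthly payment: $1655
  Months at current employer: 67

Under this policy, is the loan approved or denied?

Credit score 630 ≥ 620 (meets base)
Total debts = (120 + 1,005 + 1,840 + 1,655) = 4,620. DTI = 4,620/11,050 = 41.8% > 40% — standard DTI limit exceeded.
Reserves: 23,830 ÷ 1,655 = 14.4 months (meets 2-month minimum)
Employment 67 ≥ 12 months
41.8% falls in the override range (40%–44%), so the compensating-factor test applies.
Override check — reserves: 14.4 mo (ok); score: 630 (below 660).
Compensating-factor requirement not fully met.

Denied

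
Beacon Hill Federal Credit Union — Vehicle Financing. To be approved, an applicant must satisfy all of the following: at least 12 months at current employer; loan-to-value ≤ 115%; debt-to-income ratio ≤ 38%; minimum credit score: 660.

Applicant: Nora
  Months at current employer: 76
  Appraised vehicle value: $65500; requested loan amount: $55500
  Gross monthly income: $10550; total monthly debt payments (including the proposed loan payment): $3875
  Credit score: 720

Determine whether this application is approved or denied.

Approved

Employment 76 ≥ 12 months
Loan-to-value = 55,500/65,500 = 84.7% — pass (115% max)
DTI: 3,875 ÷ 10,550 = 36.7%, within the 38% cap
Credit score 720 ≥ 660 (meets)
All criteria satisfied.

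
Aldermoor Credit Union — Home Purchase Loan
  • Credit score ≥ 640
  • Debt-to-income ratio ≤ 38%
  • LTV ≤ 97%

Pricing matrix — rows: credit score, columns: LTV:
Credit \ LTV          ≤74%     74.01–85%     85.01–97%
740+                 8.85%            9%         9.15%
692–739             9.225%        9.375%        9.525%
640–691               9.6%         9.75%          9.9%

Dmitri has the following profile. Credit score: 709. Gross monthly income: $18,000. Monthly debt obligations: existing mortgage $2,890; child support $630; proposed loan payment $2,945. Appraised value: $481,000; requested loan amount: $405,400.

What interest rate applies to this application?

9.375%

Credit score 709 ≥ 640; Total monthly debts = (2,890 + 630 + 2,945) = 6,465. DTI: 6,465 ÷ 18,000 = 35.9%, within the 38% cap
LTV: 405,400 ÷ 481,000 = 84.3%, within 97% cap
Credit 709 → row 692–739; LTV 84.3% → column 74.01–85%. Grid cell → 9.375%.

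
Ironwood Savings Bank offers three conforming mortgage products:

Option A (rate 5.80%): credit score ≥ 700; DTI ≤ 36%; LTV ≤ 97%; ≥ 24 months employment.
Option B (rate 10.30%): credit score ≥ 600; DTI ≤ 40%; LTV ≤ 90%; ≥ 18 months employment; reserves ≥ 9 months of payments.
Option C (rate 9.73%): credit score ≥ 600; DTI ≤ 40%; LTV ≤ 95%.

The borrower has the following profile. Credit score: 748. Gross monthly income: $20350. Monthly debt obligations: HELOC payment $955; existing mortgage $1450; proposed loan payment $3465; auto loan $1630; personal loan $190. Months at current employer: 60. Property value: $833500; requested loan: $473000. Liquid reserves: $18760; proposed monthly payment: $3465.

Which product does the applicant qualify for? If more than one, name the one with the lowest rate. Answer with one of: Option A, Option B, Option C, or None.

Total debts = (955 + 1,450 + 3,465 + 1,630 + 190) = 7,690; DTI = 7,690/20,350 = 37.8%.
LTV = 473,000/833,500 = 56.7%.
Reserves = 18,760/3,465 = 5.4 months.
Option A: score 748 ≥ 700; DTI 37.8% > 36%; LTV 56.7% ≤ 97%; employment 60 ≥ 24 mo → does not qualify.
Option B: score 748 ≥ 600; DTI 37.8% ≤ 40%; LTV 56.7% ≤ 90%; employment 60 ≥ 18 mo; reserves 5.4 < 9 mo → does not qualify.
Option C: score 748 ≥ 600; DTI 37.8% ≤ 40%; LTV 56.7% ≤ 95% → qualifies.

Option C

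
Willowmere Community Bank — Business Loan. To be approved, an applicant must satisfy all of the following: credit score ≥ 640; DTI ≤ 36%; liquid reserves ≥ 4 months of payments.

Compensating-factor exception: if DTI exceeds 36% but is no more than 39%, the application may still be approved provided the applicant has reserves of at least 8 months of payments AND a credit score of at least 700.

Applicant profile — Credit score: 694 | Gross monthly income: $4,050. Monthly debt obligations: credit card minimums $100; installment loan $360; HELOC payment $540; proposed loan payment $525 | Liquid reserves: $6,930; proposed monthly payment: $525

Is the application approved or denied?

Credit score 694 ≥ 640 (meets base)
Total debts = (100 + 360 + 540 + 525) = 1,525. DTI = 1,525/4,050 = 37.7% > 36% — standard DTI limit exceeded.
Reserves: 6,930 ÷ 525 = 13.2 months (meets 4-month minimum)
DTI 37.7% is within the 36%–39% exception band; checking compensating factors.
Override check — reserves: 13.2 mo (ok); score: 694 (below 700).
Override conditions not both satisfied; exception does not apply.

Denied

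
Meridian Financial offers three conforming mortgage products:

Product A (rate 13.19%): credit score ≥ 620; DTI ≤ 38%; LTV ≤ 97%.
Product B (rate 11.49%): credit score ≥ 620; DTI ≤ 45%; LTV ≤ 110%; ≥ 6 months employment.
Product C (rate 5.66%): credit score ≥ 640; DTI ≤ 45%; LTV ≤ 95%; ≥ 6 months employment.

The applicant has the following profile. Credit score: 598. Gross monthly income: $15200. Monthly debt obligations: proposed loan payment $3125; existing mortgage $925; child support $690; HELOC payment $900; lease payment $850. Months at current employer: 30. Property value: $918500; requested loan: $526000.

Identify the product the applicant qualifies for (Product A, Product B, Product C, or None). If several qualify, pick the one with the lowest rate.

Total debts = (3,125 + 925 + 690 + 900 + 850) = 6,490; DTI = 6,490/15,200 = 42.7%.
LTV = 526,000/918,500 = 57.3%.
Product A: score 598 < 620; DTI 42.7% > 38%; LTV 57.3% ≤ 97% → does not qualify.
Product B: score 598 < 620; DTI 42.7% ≤ 45%; LTV 57.3% ≤ 110%; employment 30 ≥ 6 mo → does not qualify.
Product C: score 598 < 640; DTI 42.7% ≤ 45%; LTV 57.3% ≤ 95%; employment 30 ≥ 6 mo → does not qualify.

None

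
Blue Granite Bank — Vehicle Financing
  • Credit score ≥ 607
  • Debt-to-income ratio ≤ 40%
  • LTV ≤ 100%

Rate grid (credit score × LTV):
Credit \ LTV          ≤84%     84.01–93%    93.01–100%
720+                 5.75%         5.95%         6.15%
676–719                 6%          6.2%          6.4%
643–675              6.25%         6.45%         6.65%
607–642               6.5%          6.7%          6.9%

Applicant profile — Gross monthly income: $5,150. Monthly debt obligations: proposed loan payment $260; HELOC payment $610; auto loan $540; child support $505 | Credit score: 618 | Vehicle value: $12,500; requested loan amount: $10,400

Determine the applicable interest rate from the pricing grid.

Credit score 618 ≥ 607; Total monthly debts = (260 + 610 + 540 + 505) = 1,915. DTI = 1,915/5,150 = 37.2% ≤ 40%
Loan-to-value = 10,400/12,500 = 83.2% — pass (100% max)
Credit 618 → row 607–642; LTV 83.2% → column ≤84%. Grid cell → 6.5%.

6.5%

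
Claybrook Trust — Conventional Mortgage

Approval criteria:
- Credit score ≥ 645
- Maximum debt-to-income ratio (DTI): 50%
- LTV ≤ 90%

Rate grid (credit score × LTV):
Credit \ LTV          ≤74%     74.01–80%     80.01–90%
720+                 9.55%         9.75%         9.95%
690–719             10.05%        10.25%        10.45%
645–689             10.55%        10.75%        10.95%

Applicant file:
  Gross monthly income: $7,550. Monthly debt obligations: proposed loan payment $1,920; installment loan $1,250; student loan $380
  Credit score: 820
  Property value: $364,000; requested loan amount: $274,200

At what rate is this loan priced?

Credit score 820 ≥ 645; Total monthly debts = (1,920 + 1,250 + 380) = 3,550. DTI: 3,550 ÷ 7,550 = 47%, within the 50% cap
LTV: 274,200 ÷ 364,000 = 75.3%, within 90% cap
Row: 820 falls in 720+. Column: 75.3% falls in 74.01–80%. Rate = 9.75%.

9.75%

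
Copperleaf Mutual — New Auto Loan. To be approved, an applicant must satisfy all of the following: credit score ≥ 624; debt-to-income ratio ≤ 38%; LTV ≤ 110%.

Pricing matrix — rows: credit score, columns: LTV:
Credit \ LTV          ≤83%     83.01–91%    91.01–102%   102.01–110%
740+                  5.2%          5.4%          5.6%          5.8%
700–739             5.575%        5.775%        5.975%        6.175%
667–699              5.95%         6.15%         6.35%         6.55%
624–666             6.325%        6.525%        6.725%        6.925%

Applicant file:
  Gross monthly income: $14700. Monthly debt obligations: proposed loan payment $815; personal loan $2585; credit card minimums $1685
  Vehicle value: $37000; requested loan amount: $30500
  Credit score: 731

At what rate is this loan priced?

Credit score 731 ≥ 624; Total monthly debts = (815 + 2,585 + 1,685) = 5,085. DTI = 5,085/14,700 = 34.6% ≤ 38%
LTV = 30,500/37,000 = 82.4% ≤ 110%
Score 731 is in the 700–739 band; LTV 82.4% is in the ≤83% band → 5.575%.

5.575%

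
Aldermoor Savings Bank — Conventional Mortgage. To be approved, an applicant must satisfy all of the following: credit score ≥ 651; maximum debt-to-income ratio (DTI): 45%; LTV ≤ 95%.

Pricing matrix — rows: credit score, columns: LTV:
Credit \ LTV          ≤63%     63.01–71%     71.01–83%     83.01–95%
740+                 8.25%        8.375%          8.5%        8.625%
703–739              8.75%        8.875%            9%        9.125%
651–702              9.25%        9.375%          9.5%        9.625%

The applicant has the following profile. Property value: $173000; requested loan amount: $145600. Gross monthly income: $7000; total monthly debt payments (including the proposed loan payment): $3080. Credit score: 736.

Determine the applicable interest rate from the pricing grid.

9.125%

Credit score 736 ≥ 651; DTI = 3,080/7,000 = 44% ≤ 45%
LTV: 145,600 ÷ 173,000 = 84.2%, within 95% cap
Row: 736 falls in 703–739. Column: 84.2% falls in 83.01–95%. Rate = 9.125%.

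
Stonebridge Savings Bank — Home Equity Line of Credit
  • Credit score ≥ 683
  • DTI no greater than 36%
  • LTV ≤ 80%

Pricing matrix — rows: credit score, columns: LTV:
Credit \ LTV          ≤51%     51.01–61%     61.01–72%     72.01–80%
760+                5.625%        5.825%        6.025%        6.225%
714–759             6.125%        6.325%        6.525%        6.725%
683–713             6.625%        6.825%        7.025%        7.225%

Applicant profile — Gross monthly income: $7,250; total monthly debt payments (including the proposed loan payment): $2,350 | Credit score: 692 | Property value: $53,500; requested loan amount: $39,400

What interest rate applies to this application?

7.225%

Credit score 692 ≥ 683; DTI: 2,350 ÷ 7,250 = 32.4%, within the 36% cap
LTV = 39,400/53,500 = 73.6% ≤ 80%
Row: 692 falls in 683–713. Column: 73.6% falls in 72.01–80%. Rate = 7.225%.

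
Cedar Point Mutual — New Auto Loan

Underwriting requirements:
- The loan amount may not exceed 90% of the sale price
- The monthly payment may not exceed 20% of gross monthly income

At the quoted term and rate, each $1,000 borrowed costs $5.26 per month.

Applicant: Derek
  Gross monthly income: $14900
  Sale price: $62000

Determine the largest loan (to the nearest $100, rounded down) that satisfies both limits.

Payment cap: 20% × $14,900 = $2,980/month.
At $5.26 per $1,000, that supports 2,980/5.26 × 1,000 ≈ $566,539 → $566,500.
LTV cap: 90% × $62,000 = $55,800 → $55,800.
Binding constraint: loan-to-value.

$55,800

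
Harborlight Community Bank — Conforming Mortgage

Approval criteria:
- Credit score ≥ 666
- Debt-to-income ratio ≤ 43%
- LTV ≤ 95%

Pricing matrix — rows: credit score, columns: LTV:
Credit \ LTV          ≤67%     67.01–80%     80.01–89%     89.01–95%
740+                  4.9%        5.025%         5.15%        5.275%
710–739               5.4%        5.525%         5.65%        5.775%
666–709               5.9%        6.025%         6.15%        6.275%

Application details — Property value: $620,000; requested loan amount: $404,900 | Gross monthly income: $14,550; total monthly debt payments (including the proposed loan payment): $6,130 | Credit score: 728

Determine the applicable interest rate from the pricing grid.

5.4%

Credit score 728 ≥ 666; DTI = 6,130/14,550 = 42.1% ≤ 43%
LTV = 404,900/620,000 = 65.3% ≤ 95%
Score 728 is in the 710–739 band; LTV 65.3% is in the ≤67% band → 5.4%.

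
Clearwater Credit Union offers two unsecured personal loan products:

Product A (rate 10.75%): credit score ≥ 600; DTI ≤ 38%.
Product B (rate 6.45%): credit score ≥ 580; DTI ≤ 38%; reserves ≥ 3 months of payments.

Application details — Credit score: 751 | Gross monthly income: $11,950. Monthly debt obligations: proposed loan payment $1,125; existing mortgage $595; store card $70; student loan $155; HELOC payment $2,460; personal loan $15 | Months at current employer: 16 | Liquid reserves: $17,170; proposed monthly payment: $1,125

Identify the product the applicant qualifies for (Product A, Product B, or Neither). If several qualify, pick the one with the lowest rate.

Total debts = (1,125 + 595 + 70 + 155 + 2,460 + 15) = 4,420; DTI = 4,420/11,950 = 37%.
Reserves = 17,170/1,125 = 15.3 months.
Product A: score 751 ≥ 600; DTI 37% ≤ 38% → qualifies.
Product B: score 751 ≥ 580; DTI 37% ≤ 38%; reserves 15.3 ≥ 3 mo → qualifies.
Qualifying: Product A, Product B. Lowest rate is 6.45% → Product B.

Product B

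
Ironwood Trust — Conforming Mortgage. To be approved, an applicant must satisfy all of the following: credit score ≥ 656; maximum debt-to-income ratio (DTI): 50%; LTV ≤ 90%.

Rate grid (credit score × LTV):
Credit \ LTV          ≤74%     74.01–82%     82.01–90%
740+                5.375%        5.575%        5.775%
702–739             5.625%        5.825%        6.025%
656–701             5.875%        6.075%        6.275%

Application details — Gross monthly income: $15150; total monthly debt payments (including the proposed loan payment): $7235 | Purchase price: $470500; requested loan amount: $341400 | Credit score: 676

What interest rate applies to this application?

5.875%

Credit score 676 ≥ 656; DTI: 7,235 ÷ 15,150 = 47.8%, within the 50% cap
LTV: 341,400 ÷ 470,500 = 72.6%, within 90% cap
Row: 676 falls in 656–701. Column: 72.6% falls in ≤74%. Rate = 5.875%.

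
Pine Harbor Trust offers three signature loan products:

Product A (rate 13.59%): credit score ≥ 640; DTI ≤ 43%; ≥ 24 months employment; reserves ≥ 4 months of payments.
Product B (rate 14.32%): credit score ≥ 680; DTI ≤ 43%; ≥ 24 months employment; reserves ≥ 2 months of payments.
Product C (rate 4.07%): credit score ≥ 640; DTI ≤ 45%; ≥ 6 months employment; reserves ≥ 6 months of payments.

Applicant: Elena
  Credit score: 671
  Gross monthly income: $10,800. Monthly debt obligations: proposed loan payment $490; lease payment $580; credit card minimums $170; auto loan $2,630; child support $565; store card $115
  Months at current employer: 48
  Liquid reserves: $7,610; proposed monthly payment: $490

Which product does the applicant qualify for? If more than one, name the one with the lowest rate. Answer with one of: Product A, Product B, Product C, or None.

Total debts = (490 + 580 + 170 + 2,630 + 565 + 115) = 4,550; DTI = 4,550/10,800 = 42.1%.
Reserves = 7,610/490 = 15.5 months.
Product A: score 671 ≥ 640; DTI 42.1% ≤ 43%; employment 48 ≥ 24 mo; reserves 15.5 ≥ 4 mo → qualifies.
Product B: score 671 < 680; DTI 42.1% ≤ 43%; employment 48 ≥ 24 mo; reserves 15.5 ≥ 2 mo → does not qualify.
Product C: score 671 ≥ 640; DTI 42.1% ≤ 45%; employment 48 ≥ 6 mo; reserves 15.5 ≥ 6 mo → qualifies.
Qualifying: Product A, Product C. Lowest rate is 4.07% → Product C.

Product C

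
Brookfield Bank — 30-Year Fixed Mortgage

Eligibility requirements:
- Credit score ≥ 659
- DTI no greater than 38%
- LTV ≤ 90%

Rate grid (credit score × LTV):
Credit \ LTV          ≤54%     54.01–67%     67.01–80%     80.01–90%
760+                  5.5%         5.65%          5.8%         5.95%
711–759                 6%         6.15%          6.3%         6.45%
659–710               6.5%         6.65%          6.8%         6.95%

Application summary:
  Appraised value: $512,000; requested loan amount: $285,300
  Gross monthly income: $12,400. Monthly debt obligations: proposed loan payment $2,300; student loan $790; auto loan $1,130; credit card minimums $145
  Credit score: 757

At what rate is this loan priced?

6.15%

Credit score 757 ≥ 659; Total monthly debts = (2,300 + 790 + 1,130 + 145) = 4,365. Debt-to-income = 4,365/12,400 = 35.2% — meets 38% limit
LTV: 285,300 ÷ 512,000 = 55.7%, within 90% cap
Score 757 is in the 711–759 band; LTV 55.7% is in the 54.01–67% band → 6.15%.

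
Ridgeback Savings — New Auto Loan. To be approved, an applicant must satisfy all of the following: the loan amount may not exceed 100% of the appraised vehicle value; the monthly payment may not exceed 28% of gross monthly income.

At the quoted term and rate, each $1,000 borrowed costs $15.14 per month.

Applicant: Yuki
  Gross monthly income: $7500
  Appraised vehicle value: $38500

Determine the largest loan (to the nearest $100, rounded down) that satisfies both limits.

Payment cap: 28% × $7,500 = $2,100/month.
At $15.14 per $1,000, that supports 2,100/15.14 × 1,000 ≈ $138,705 → $138,700.
LTV cap: 100% × $38,500 = $38,500 → $38,500.
Binding constraint: loan-to-value.

$38,500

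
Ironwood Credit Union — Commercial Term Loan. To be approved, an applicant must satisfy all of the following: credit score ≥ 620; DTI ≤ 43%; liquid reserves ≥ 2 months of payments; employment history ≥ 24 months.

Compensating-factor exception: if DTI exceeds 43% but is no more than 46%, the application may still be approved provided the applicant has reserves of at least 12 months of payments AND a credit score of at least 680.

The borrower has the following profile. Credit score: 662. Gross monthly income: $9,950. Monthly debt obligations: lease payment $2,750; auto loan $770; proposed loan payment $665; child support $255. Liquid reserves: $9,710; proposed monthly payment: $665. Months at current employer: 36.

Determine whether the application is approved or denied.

Denied

Credit score 662 ≥ 620 (meets base)
Total debts = (2,750 + 770 + 665 + 255) = 4,440. DTI: 4,440 ÷ 9,950 = 44.6%, over the 43% base limit.
Liquid reserves cover 9,710/665 = 14.6 months — ≥ 2 required
Employment 36 ≥ 24 months
DTI 44.6% is within the 43%–46% exception band; checking compensating factors.
Override check — reserves: 14.6 mo (ok); score: 662 (below 680).
Override conditions not both satisfied; exception does not apply.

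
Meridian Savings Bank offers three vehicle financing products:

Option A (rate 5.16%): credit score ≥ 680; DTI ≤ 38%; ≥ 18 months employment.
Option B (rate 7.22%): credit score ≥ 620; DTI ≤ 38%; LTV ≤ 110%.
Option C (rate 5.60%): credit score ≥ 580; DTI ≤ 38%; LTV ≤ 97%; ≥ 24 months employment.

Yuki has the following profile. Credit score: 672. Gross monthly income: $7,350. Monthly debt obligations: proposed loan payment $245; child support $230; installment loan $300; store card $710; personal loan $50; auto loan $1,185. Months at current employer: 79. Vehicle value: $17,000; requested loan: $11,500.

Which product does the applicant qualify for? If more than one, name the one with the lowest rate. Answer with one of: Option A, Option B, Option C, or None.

Total debts = (245 + 230 + 300 + 710 + 50 + 1,185) = 2,720; DTI = 2,720/7,350 = 37%.
LTV = 11,500/17,000 = 67.6%.
Option A: score 672 < 680; DTI 37% ≤ 38%; employment 79 ≥ 18 mo → does not qualify.
Option B: score 672 ≥ 620; DTI 37% ≤ 38%; LTV 67.6% ≤ 110% → qualifies.
Option C: score 672 ≥ 580; DTI 37% ≤ 38%; LTV 67.6% ≤ 97%; employment 79 ≥ 24 mo → qualifies.
Qualifying: Option B, Option C. Lowest rate is 5.60% → Option C.

Option C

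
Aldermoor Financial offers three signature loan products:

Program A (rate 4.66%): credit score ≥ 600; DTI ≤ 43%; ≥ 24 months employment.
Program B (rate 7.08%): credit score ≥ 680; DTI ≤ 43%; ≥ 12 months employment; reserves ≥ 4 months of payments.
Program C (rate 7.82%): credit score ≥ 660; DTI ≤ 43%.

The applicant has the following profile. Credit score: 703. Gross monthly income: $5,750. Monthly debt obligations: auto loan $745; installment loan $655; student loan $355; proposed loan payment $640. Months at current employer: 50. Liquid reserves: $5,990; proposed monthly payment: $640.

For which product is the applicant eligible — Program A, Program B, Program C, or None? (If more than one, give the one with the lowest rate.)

Program A

Total debts = (745 + 655 + 355 + 640) = 2,395; DTI = 2,395/5,750 = 41.7%.
Reserves = 5,990/640 = 9.4 months.
Program A: score 703 ≥ 600; DTI 41.7% ≤ 43%; employment 50 ≥ 24 mo → qualifies.
Program B: score 703 ≥ 680; DTI 41.7% ≤ 43%; employment 50 ≥ 12 mo; reserves 9.4 ≥ 4 mo → qualifies.
Program C: score 703 ≥ 660; DTI 41.7% ≤ 43% → qualifies.
Qualifying: Program A, Program B, Program C. Lowest rate is 4.66% → Program A.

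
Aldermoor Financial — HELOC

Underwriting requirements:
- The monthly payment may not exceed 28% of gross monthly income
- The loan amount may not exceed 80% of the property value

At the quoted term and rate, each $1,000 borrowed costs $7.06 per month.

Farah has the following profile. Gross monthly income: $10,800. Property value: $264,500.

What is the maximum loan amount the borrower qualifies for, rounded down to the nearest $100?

Payment cap: 28% × $10,800 = $3,024/month.
At $7.06 per $1,000, that supports 3,024/7.06 × 1,000 ≈ $428,328 → $428,300.
LTV cap: 80% × $264,500 = $211,600 → $211,600.
Binding constraint: loan-to-value.

$211,600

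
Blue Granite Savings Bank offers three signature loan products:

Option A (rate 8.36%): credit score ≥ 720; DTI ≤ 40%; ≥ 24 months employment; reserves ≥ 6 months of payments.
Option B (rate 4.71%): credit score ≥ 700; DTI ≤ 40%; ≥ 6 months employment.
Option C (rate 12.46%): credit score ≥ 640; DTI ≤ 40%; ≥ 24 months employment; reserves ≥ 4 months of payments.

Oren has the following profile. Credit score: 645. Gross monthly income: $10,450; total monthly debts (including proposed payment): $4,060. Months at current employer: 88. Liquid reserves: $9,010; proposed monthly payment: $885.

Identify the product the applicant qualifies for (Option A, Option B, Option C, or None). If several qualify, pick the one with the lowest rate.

Option C

DTI = 4,060/10,450 = 38.9%.
Reserves = 9,010/885 = 10.2 months.
Option A: score 645 < 720; DTI 38.9% ≤ 40%; employment 88 ≥ 24 mo; reserves 10.2 ≥ 6 mo → does not qualify.
Option B: score 645 < 700; DTI 38.9% ≤ 40%; employment 88 ≥ 6 mo → does not qualify.
Option C: score 645 ≥ 640; DTI 38.9% ≤ 40%; employment 88 ≥ 24 mo; reserves 10.2 ≥ 4 mo → qualifies.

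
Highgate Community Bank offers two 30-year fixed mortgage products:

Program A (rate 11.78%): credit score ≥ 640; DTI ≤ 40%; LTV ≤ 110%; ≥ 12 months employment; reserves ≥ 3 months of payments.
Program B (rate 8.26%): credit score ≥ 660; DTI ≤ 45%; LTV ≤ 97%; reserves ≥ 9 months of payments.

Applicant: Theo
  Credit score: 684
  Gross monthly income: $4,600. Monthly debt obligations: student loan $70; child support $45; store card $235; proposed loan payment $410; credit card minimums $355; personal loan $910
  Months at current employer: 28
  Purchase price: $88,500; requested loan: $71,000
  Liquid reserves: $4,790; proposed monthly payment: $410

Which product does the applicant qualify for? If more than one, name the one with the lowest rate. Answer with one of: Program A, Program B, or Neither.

Program B

Total debts = (70 + 45 + 235 + 410 + 355 + 910) = 2,025; DTI = 2,025/4,600 = 44%.
LTV = 71,000/88,500 = 80.2%.
Reserves = 4,790/410 = 11.7 months.
Program A: score 684 ≥ 640; DTI 44% > 40%; LTV 80.2% ≤ 110%; employment 28 ≥ 12 mo; reserves 11.7 ≥ 3 mo → does not qualify.
Program B: score 684 ≥ 660; DTI 44% ≤ 45%; LTV 80.2% ≤ 97%; reserves 11.7 ≥ 9 mo → qualifies.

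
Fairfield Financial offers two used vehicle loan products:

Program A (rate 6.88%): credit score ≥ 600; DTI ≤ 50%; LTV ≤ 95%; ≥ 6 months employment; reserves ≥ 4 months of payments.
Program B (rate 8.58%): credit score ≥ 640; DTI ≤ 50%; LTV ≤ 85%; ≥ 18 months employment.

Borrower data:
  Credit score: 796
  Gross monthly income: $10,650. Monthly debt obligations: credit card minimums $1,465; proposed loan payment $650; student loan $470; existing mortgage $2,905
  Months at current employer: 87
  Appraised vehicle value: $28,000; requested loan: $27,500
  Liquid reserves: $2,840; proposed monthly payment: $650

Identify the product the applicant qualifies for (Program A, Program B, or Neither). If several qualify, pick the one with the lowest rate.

Total debts = (1,465 + 650 + 470 + 2,905) = 5,490; DTI = 5,490/10,650 = 51.5%.
LTV = 27,500/28,000 = 98.2%.
Reserves = 2,840/650 = 4.4 months.
Program A: score 796 ≥ 600; DTI 51.5% > 50%; LTV 98.2% > 95%; employment 87 ≥ 6 mo; reserves 4.4 ≥ 4 mo → does not qualify.
Program B: score 796 ≥ 640; DTI 51.5% > 50%; LTV 98.2% > 85%; employment 87 ≥ 18 mo → does not qualify.

Neither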